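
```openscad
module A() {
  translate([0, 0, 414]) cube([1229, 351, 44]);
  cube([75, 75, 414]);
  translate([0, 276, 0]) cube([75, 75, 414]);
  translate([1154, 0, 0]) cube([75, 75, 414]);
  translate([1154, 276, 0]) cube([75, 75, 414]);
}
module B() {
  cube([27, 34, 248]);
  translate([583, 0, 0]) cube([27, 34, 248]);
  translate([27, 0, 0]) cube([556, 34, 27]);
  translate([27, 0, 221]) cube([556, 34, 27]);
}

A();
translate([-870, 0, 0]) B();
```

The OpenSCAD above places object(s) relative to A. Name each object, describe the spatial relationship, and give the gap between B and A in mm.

The picture frame's nearest face is 260 mm from the bench's −x face.

A is a bench. B is a picture frame. The picture frame is on the floor beside the bench on its −x side. The gap between the picture frame and the bench is 260 mm.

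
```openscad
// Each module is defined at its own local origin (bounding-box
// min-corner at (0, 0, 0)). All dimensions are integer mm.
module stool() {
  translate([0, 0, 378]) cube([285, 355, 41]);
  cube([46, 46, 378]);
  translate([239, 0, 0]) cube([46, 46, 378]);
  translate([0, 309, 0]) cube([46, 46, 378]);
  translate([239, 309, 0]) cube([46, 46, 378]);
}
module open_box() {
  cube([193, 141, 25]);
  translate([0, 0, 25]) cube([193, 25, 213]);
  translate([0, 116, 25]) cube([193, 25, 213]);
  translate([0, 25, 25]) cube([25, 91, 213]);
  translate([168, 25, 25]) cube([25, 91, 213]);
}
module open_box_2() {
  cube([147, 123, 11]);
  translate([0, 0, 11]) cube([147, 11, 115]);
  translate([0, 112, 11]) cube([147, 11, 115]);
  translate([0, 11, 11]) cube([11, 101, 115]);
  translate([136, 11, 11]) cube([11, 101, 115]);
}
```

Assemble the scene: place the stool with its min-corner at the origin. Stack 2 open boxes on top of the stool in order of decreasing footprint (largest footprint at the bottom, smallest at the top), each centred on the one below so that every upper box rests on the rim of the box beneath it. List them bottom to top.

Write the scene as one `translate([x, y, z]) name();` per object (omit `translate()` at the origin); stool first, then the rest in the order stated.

stool();
translate([46, 107, 419]) open_box();
translate([69, 116, 657]) open_box_2();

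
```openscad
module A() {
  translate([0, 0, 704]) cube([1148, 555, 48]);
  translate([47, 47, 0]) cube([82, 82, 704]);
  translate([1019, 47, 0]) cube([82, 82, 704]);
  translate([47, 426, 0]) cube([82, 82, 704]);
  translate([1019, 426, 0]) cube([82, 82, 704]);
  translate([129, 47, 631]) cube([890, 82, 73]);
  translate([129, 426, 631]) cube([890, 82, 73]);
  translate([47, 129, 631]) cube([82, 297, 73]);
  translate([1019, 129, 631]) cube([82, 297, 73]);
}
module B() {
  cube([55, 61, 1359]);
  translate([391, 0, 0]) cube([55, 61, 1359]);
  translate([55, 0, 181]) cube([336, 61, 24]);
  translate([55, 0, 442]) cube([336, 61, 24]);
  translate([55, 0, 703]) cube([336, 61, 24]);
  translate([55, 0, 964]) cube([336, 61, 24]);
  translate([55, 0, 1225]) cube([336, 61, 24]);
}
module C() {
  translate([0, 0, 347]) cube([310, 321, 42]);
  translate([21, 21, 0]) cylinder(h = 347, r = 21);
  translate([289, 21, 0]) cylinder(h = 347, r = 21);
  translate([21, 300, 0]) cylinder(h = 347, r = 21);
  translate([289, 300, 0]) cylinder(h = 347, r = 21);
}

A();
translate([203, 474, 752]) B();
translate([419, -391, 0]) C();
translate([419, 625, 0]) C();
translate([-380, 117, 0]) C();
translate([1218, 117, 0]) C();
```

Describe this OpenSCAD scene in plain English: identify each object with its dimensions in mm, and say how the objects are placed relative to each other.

A is a rectangular dining table. The top is 1148×555×48 mm with its upper surface at z = 752 mm. It stands on four 82×82 mm square legs, each inset 47 mm from the nearest pair of top edges, running from the floor to the underside of the top. Four apron rails, 82 mm thick and 73 mm tall, run between adjacent legs with their top edges flush with the underside of the top and their outer faces flush with the legs' outer faces.

B is a wooden ladder with two side rails of 55×61 mm section and 1359 mm height, set 446 mm apart overall. Between them run 5 rectangular rungs (61 mm deep, 24 mm thick), front faces flush with the rails' −y face. The bottom of the first rung is 181 mm above the floor and each subsequent rung is 261 mm higher than the one below.

C is a four-legged stool. The seat is a 310×321×42 mm slab whose top surface is at z = 389 mm; four round legs, each 42 mm in diameter, run from the floor (z = 0) to the underside of the seat, each leg's axis is inset half a diameter from the nearest pair of seat edges (so the leg's bounding box is flush with the corner).

The ladder is on top of the table. Four stools sit around the table at the −y, +y, −x, +x sides.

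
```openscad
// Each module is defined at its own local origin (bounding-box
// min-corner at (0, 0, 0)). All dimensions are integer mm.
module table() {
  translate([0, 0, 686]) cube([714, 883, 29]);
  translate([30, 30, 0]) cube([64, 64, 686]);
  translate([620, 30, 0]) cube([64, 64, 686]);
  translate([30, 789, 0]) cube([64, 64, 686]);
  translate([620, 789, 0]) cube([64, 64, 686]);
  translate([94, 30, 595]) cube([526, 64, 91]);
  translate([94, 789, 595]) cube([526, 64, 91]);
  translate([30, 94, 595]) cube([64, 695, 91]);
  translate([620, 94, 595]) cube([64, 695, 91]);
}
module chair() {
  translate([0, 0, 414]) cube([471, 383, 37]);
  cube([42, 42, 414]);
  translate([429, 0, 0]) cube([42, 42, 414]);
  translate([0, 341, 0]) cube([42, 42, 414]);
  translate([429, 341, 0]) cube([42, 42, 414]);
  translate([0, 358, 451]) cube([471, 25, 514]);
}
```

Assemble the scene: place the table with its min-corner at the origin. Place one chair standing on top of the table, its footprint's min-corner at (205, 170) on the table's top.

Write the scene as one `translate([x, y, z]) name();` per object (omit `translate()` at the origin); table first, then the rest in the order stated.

table();
translate([205, 170, 715]) chair();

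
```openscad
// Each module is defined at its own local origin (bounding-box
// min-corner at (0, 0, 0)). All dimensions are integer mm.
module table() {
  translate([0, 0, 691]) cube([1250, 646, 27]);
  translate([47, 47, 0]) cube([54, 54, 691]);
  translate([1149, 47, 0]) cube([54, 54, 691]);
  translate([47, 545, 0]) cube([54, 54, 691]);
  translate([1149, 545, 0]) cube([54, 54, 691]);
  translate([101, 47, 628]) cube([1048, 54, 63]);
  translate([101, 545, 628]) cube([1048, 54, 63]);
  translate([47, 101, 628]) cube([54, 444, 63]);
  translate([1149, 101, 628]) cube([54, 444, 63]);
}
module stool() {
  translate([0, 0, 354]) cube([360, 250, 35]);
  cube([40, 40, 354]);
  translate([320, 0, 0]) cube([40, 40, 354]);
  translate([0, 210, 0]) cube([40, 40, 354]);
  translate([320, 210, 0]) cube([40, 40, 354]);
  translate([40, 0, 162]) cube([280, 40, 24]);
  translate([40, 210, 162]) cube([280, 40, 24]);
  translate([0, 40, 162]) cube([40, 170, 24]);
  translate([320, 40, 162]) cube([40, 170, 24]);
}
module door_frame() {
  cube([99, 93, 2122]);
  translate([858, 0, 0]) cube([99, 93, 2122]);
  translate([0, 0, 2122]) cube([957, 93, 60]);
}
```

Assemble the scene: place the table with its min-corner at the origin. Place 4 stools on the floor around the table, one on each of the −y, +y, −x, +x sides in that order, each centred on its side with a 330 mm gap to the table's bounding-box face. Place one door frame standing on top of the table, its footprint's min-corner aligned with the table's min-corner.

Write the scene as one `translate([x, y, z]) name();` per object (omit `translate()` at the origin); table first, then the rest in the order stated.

table();
translate([445, -580, 0]) stool();
translate([445, 976, 0]) stool();
translate([-690, 198, 0]) stool();
translate([1580, 198, 0]) stool();
translate([0, 0, 718]) door_frame();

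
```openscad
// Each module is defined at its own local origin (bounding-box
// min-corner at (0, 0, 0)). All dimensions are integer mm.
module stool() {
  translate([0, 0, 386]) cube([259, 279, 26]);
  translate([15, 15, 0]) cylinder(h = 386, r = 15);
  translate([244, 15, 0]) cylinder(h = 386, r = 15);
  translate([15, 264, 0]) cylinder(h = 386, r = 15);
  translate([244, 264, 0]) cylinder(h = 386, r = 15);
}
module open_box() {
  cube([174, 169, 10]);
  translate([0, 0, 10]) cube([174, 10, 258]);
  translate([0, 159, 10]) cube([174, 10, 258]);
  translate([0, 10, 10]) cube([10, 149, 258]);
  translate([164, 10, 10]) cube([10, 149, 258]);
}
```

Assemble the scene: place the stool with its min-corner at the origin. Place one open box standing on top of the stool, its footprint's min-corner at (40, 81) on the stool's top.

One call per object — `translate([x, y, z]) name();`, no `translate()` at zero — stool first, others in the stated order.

stool();
translate([40, 81, 412]) open_box();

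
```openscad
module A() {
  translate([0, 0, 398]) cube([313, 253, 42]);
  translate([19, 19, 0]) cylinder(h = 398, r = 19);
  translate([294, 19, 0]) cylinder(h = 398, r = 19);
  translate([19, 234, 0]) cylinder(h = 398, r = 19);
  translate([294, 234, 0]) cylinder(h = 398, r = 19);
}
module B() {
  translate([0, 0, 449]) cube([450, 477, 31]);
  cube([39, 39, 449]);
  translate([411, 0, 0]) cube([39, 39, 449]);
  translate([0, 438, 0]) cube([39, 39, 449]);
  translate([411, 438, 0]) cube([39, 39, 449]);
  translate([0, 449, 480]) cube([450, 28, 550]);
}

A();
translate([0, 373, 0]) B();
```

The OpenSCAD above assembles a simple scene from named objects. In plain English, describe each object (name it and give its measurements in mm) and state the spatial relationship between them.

A is a four-legged stool. The seat is 313×253 mm, 42 mm thick, top at z = 440 mm. It stands on four round legs, each 38 mm in diameter, from z = 0 to the seat underside, each leg's axis is inset half a diameter from the nearest pair of seat edges (so the leg's bounding box is flush with the corner).

B is a chair: 450×477 mm seat, 31 mm thick, top at z = 480 mm, on four 39 mm square corner legs flush with the seat edges. A 28 mm thick backrest slab spans the full seat width, extending 550 mm above the seat top, its back face flush with the seat's +y edge.

The chair is on the floor beside the stool on its +y side.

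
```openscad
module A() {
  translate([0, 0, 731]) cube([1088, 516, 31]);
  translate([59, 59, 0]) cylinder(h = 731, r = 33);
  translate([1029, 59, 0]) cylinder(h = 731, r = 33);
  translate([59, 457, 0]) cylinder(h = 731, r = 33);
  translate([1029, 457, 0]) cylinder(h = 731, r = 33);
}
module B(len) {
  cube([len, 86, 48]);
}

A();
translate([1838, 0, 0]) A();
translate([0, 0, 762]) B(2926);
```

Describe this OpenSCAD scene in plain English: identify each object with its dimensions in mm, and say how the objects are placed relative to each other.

A is a rectangular dining table. The top is 1088×516×31 mm with its upper surface at z = 762 mm. It stands on four round legs of 66 mm diameter, each leg's bounding box inset 26 mm from the nearest pair of top edges, running from the floor to the underside of the top.

B is a rectangular beam 2926 mm long (x), 86 mm deep (y), 48 mm thick (z).

The beam spans the tops of two tables placed 750 mm apart, resting at z = 762 mm.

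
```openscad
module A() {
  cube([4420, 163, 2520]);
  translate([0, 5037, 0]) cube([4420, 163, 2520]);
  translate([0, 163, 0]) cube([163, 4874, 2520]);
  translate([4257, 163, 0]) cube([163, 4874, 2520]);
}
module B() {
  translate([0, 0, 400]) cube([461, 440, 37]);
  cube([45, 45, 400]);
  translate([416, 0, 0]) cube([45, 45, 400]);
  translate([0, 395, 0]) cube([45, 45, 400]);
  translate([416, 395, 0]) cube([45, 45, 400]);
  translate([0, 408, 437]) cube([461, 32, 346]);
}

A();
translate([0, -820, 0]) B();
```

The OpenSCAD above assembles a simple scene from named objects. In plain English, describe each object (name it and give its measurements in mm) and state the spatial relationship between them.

A is the wall frame of a small rectangular building: four walls, each 2520 mm tall and 163 mm thick, enclosing a footprint 4420 mm (x) by 5200 mm (y) outside-to-outside, with no floor or roof. The front and back walls (the −y and +y sides) span the full width; the two side walls fit between them.

B is a chair. The seat is a 461×440×37 mm slab with its top at z = 437 mm, on four 45×45 mm corner legs (flush with the seat edges, standing on z = 0). A flat backrest 32 mm thick, 346 mm tall, spans the full seat width and rises from the seat top along its +y edge, rear face flush with the rear of the seat.

The chair is on the floor beside the house frame on its −y side.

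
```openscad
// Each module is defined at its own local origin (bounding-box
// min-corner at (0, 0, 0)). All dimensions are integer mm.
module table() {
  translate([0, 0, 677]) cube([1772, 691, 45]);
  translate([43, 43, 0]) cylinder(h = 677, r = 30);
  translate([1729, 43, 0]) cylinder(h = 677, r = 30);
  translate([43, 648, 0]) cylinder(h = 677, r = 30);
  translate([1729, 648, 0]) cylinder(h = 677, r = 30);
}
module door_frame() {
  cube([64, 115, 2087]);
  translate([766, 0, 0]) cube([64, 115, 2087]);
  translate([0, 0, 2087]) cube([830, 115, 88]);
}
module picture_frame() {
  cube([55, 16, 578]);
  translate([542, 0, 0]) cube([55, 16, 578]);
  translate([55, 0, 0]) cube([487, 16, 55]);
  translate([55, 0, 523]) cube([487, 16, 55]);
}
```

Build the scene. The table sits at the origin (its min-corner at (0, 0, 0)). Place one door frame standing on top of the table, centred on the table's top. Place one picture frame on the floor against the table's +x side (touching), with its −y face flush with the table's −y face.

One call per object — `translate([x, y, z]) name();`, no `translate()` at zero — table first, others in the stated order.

table();
translate([471, 288, 722]) door_frame();
translate([1772, 0, 0]) picture_frame();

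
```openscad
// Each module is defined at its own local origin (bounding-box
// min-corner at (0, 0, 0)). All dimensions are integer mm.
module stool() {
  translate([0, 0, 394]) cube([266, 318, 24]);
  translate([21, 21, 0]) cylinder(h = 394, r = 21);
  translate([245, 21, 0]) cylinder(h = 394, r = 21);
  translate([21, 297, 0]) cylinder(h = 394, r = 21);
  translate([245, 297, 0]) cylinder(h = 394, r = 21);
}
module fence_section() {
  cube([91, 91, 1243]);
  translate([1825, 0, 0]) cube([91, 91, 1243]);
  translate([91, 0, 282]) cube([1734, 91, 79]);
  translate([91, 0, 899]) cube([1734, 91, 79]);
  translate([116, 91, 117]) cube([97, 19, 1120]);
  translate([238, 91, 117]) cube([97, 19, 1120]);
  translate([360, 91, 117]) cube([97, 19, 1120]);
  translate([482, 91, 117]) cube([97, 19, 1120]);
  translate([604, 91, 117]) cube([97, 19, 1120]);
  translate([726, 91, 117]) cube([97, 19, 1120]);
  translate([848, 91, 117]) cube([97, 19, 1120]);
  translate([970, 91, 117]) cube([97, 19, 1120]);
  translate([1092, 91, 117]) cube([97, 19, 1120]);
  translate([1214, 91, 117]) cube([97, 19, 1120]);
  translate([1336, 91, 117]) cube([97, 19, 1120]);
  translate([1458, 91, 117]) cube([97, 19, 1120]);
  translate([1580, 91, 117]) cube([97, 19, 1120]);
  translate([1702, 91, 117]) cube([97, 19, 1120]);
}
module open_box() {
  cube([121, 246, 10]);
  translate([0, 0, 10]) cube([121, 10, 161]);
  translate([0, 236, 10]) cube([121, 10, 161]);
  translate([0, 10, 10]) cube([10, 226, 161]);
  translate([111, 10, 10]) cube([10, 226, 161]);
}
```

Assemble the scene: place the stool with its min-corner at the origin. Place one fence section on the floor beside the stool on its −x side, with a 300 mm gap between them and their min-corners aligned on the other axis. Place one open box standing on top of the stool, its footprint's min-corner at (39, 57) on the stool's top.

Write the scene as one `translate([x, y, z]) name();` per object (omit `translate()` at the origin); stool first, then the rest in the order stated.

stool();
translate([-2216, 0, 0]) fence_section();
translate([39, 57, 418]) open_box();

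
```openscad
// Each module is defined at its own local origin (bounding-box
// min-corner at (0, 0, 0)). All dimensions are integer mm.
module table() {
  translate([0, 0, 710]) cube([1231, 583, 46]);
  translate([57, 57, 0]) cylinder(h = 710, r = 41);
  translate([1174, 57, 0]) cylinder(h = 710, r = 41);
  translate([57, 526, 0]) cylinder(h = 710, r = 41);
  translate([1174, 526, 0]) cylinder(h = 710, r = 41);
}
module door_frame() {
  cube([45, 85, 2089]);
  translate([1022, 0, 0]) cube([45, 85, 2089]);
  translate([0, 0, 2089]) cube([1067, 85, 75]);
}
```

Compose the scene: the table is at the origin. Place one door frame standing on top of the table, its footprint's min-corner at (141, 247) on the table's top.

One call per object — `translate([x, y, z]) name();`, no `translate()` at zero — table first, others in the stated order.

table();
translate([141, 247, 756]) door_frame();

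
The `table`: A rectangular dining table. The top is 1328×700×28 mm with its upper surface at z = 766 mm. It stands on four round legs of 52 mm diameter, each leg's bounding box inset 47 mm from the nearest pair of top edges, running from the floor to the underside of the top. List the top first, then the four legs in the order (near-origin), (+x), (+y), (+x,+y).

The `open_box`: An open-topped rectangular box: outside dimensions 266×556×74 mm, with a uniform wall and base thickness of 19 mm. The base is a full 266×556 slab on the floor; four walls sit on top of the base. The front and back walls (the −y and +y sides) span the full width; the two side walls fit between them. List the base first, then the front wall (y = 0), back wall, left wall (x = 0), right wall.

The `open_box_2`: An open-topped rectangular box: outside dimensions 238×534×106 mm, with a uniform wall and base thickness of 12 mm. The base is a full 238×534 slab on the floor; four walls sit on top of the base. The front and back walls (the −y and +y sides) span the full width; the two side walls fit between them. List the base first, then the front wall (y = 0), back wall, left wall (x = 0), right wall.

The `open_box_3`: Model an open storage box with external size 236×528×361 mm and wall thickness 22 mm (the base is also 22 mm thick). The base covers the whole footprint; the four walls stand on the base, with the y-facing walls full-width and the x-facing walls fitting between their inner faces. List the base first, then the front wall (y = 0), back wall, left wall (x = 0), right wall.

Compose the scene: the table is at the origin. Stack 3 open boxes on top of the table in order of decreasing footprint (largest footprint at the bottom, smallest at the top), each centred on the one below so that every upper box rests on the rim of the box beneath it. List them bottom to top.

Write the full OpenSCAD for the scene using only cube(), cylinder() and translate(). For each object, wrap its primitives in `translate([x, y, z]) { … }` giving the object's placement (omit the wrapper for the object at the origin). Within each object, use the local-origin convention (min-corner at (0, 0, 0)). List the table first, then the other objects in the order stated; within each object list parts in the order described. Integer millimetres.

translate([0, 0, 738]) cube([1328, 700, 28]);
translate([73, 73, 0]) cylinder(h = 738, r = 26);
translate([1255, 73, 0]) cylinder(h = 738, r = 26);
translate([73, 627, 0]) cylinder(h = 738, r = 26);
translate([1255, 627, 0]) cylinder(h = 738, r = 26);
translate([531, 72, 766]) {
  cube([266, 556, 19]);
  translate([0, 0, 19]) cube([266, 19, 55]);
  translate([0, 537, 19]) cube([266, 19, 55]);
  translate([0, 19, 19]) cube([19, 518, 55]);
  translate([247, 19, 19]) cube([19, 518, 55]);
}
translate([545, 83, 840]) {
  cube([238, 534, 12]);
  translate([0, 0, 12]) cube([238, 12, 94]);
  translate([0, 522, 12]) cube([238, 12, 94]);
  translate([0, 12, 12]) cube([12, 510, 94]);
  translate([226, 12, 12]) cube([12, 510, 94]);
}
translate([546, 86, 946]) {
  cube([236, 528, 22]);
  translate([0, 0, 22]) cube([236, 22, 339]);
  translate([0, 506, 22]) cube([236, 22, 339]);
  translate([0, 22, 22]) cube([22, 484, 339]);
  translate([214, 22, 22]) cube([22, 484, 339]);
}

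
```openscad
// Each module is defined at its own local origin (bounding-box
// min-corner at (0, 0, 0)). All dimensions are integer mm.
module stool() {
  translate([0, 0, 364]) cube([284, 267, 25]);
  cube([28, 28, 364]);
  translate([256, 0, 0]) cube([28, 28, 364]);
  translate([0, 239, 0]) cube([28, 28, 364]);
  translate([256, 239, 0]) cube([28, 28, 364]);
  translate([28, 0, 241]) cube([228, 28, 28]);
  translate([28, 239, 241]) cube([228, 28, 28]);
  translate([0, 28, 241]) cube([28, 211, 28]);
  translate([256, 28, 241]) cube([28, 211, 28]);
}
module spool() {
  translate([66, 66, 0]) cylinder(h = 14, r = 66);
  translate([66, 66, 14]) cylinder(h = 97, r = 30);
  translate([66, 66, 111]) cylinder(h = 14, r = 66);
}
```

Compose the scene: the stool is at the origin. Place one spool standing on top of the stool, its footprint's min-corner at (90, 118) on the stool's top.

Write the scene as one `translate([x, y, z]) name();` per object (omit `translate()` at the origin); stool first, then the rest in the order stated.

stool();
translate([90, 118, 389]) spool();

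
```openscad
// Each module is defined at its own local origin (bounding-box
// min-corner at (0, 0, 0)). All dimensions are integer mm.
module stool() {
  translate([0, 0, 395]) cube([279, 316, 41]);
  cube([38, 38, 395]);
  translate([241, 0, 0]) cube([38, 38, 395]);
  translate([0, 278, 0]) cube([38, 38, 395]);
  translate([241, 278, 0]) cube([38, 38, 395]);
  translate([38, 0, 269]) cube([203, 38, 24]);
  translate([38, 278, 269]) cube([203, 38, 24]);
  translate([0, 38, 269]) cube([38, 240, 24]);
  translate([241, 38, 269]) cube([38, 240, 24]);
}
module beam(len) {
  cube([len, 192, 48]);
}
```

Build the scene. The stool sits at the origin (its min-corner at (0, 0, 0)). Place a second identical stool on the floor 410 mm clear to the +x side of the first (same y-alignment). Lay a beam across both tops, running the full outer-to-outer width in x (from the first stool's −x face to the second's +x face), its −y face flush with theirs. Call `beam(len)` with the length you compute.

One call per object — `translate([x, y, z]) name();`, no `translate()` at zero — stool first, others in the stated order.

stool();
translate([689, 0, 0]) stool();
translate([0, 0, 436]) beam(968);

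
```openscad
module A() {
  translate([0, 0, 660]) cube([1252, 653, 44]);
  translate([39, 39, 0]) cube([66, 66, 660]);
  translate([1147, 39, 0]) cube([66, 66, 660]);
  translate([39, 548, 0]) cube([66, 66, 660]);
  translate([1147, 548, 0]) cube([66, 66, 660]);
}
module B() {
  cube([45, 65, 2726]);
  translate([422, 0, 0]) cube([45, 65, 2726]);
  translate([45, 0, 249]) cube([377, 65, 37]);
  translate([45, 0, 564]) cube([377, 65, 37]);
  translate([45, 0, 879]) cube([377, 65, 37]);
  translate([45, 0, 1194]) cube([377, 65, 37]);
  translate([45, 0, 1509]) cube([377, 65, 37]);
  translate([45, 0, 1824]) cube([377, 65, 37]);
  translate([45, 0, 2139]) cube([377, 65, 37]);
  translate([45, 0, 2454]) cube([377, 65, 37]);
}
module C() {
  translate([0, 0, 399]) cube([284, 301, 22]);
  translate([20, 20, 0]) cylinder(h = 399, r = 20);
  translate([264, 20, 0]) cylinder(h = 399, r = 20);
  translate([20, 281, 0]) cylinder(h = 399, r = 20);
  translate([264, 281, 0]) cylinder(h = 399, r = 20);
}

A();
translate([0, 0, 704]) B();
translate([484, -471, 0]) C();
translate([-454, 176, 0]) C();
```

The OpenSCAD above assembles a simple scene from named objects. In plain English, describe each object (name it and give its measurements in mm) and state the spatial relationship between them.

A is a table with a 1252×653 mm rectangular top, 44 mm thick, top surface at z = 704 mm, supported by four 66×66 mm square legs, each inset 39 mm from the nearest pair of top edges, running from the floor.

B is a straight ladder. Two 45×65 mm vertical rails, 2726 mm tall, stand 467 mm apart (outside-to-outside) with their front faces coplanar on the −y side. 8 rungs, each 65 mm deep and 37 mm tall, span between the inner faces of the rails, front faces flush with the rails. The lowest rung's underside is at z = 249 mm and rungs are spaced 315 mm apart (underside to underside).

C is a simple wooden stool: a rectangular seat 284 mm (x) by 301 mm (y), 22 mm thick, top face at z = 421 mm, on four round legs, each 40 mm in diameter. The legs rest on z = 0, each leg's axis is inset half a diameter from the nearest pair of seat edges (so the leg's bounding box is flush with the corner).

The ladder is on top of the table. Two stools sit around the table at the −y, −x sides.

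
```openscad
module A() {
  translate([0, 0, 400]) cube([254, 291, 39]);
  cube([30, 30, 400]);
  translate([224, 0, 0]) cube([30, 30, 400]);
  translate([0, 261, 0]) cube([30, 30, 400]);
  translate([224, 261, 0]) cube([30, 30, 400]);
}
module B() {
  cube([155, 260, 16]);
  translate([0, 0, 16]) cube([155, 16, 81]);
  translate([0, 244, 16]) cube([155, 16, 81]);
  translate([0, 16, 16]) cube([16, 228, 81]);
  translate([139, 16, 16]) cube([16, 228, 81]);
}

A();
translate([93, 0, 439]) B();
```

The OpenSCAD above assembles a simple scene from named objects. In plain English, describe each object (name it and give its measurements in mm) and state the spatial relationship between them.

A is a four-legged stool. The seat is 254×291 mm, 39 mm thick, top at z = 439 mm. It stands on four square legs, each 30×30 mm in cross-section, from z = 0 to the seat underside, each flush with a corner of the seat.

B is an open-topped rectangular box: outside dimensions 155×260×97 mm, with a uniform wall and base thickness of 16 mm. The base is a full 155×260 slab on the floor; four walls sit on top of the base. The front and back walls (the −y and +y sides) span the full width; the two side walls fit between them.

The open box is on top of the stool.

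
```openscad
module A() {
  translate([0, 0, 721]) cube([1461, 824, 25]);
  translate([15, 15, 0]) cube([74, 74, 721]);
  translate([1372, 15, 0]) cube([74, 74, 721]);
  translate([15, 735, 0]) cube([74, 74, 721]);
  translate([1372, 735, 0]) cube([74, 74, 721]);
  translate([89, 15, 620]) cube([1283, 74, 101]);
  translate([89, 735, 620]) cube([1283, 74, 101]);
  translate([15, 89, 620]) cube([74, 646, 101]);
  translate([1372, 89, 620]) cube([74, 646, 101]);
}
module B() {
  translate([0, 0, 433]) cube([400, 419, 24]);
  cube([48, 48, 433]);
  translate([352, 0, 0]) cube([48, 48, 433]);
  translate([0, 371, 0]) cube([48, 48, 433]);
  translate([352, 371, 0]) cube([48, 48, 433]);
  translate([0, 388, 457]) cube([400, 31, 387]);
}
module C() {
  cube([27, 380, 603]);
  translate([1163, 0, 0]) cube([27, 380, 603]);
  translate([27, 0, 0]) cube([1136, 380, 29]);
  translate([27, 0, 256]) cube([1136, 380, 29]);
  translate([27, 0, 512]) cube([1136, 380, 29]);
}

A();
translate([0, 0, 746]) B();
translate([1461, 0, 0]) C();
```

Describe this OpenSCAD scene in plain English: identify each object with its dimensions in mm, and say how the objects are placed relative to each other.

A is a table: top 1461 mm (x) × 824 mm (y), 25 mm thick, upper face at z = 746 mm, on four 74×74 mm square legs, each inset 15 mm from the nearest pair of top edges, running from z = 0 to the bottom of the top. Four apron rails, 74 mm thick and 101 mm tall, run between adjacent legs with their top edges flush with the underside of the top and their outer faces flush with the legs' outer faces.

B is a chair: 400×419 mm seat, 24 mm thick, top at z = 457 mm, on four 48 mm square corner legs flush with the seat edges. A 31 mm thick backrest slab spans the full seat width, extending 387 mm above the seat top, its back face flush with the seat's +y edge.

C is an open bookshelf. Two side panels, each 27 mm thick, 380 mm deep and 603 mm tall, stand 1190 mm apart (outside-to-outside). Between them sit 3 shelves, each 29 mm thick and 380 mm deep, spanning the full gap between the sides. The bottom shelf rests on the floor (its underside at z = 0) and the clear gap between one shelf's top and the next shelf's underside is 227 mm.

The chair is on top of the table. The bookshelf is against the table's +x side, with their −y faces flush.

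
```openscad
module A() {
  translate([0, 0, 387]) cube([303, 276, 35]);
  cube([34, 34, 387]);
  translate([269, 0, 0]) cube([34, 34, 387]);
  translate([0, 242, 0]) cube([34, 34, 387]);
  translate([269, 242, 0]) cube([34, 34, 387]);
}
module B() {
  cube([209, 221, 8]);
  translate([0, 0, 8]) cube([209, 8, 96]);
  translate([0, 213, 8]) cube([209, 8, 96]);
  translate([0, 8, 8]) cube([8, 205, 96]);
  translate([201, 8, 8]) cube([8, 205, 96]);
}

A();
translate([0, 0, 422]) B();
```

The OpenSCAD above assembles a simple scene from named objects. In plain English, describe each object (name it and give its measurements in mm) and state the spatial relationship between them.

A is a four-legged stool. The seat is 303×276 mm, 35 mm thick, top at z = 422 mm. It stands on four square legs, each 34×34 mm in cross-section, from z = 0 to the seat underside, each flush with a corner of the seat.

B is an open-topped rectangular box: outside dimensions 209×221×104 mm, with a uniform wall and base thickness of 8 mm. The base is a full 209×221 slab on the floor; four walls sit on top of the base. The front and back walls (the −y and +y sides) span the full width; the two side walls fit between them.

The open box is on top of the stool.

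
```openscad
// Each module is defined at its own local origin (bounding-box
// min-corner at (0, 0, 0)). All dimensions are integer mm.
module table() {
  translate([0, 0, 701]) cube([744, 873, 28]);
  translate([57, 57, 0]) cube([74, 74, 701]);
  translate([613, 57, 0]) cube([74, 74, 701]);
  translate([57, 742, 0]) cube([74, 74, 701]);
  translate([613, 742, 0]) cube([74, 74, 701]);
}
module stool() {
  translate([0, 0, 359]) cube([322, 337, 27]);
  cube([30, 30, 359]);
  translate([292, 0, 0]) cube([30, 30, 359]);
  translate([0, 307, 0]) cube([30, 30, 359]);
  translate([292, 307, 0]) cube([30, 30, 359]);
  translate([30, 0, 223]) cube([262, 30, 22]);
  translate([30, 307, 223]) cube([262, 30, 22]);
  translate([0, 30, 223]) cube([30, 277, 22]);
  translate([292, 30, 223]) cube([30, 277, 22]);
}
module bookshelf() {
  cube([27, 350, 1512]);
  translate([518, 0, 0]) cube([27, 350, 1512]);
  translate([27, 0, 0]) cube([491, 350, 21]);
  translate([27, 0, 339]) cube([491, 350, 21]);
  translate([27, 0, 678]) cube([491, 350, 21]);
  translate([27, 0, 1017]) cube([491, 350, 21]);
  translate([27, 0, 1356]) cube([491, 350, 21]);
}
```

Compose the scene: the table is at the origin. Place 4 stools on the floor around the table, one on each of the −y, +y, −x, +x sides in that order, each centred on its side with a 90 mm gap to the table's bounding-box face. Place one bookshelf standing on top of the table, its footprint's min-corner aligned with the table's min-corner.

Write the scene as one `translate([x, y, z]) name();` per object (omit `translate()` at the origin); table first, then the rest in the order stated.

table();
translate([211, -427, 0]) stool();
translate([211, 963, 0]) stool();
translate([-412, 268, 0]) stool();
translate([834, 268, 0]) stool();
translate([0, 0, 729]) bookshelf();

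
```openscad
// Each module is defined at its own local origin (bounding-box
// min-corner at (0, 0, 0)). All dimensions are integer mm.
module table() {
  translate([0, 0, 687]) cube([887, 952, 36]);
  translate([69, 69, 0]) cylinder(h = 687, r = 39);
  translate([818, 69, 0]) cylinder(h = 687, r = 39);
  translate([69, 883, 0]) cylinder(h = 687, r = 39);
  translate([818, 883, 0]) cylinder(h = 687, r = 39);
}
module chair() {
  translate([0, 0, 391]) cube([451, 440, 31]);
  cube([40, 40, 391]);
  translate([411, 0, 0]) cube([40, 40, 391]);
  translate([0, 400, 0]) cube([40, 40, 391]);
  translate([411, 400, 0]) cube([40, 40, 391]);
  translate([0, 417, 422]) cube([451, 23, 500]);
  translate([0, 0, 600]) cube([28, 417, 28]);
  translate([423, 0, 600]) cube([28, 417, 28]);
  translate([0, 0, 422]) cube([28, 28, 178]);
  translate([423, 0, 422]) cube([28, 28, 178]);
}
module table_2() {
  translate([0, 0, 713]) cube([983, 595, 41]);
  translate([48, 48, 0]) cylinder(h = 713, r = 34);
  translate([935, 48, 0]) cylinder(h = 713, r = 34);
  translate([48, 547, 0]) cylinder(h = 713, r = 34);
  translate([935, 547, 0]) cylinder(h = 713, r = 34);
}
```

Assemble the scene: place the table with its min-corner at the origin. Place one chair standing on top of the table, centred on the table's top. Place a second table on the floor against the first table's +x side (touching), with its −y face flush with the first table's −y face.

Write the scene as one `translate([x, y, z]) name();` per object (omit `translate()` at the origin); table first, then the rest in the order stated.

table();
translate([218, 256, 723]) chair();
translate([887, 0, 0]) table_2();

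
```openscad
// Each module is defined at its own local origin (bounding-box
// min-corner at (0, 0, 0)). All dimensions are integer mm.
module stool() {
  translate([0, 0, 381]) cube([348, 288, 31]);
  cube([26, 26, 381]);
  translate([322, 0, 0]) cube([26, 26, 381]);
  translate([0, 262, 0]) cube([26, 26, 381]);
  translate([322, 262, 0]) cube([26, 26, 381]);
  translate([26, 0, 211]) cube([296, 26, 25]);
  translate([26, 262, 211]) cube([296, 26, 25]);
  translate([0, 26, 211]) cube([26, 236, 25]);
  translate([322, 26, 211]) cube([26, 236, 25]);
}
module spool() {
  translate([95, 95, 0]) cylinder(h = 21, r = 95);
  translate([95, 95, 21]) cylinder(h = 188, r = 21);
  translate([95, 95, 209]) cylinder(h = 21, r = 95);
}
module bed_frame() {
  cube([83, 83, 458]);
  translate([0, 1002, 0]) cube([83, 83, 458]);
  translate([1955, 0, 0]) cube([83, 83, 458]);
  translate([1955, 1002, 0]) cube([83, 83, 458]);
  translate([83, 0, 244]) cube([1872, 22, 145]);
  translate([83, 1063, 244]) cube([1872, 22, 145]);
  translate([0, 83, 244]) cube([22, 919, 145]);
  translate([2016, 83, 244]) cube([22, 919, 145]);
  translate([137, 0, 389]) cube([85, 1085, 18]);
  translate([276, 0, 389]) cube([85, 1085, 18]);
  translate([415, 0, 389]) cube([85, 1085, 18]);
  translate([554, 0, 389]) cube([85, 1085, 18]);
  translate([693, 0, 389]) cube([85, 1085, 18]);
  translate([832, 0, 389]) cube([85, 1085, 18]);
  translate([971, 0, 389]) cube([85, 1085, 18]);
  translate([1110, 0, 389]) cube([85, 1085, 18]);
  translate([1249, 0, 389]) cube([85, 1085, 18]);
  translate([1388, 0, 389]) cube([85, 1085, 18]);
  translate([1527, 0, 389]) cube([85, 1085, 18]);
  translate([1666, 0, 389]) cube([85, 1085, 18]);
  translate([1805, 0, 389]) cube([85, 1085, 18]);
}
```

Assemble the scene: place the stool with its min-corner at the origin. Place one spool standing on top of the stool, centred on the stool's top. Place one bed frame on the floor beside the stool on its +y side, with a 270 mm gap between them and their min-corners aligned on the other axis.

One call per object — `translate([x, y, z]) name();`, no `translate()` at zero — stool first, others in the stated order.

stool();
translate([79, 49, 412]) spool();
translate([0, 558, 0]) bed_frame();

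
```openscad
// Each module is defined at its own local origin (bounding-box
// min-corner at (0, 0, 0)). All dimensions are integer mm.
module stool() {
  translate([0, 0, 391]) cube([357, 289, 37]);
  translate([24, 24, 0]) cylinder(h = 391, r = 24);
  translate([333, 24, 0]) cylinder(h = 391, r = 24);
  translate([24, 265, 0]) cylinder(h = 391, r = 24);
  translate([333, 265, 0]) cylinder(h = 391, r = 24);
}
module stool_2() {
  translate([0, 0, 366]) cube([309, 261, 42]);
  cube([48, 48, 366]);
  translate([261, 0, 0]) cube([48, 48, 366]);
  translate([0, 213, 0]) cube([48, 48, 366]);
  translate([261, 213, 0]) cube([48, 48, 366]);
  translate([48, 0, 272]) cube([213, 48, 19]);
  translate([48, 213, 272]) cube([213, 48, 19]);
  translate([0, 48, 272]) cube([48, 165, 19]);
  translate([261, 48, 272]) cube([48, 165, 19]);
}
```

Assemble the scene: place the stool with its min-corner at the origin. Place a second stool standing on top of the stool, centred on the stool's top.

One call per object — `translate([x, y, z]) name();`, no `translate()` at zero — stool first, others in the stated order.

stool();
translate([24, 14, 428]) stool_2();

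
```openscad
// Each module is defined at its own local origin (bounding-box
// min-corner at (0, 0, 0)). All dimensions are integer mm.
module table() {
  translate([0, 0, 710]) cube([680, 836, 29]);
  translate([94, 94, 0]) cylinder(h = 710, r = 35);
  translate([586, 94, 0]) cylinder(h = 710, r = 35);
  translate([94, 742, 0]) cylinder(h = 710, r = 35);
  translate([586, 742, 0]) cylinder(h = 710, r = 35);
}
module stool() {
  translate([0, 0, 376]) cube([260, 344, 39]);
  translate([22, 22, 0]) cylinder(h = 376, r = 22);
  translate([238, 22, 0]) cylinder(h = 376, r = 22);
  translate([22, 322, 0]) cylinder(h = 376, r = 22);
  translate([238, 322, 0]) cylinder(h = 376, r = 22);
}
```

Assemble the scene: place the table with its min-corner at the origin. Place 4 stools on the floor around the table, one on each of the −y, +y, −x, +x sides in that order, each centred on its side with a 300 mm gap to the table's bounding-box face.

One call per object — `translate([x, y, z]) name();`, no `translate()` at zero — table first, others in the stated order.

table();
translate([210, -644, 0]) stool();
translate([210, 1136, 0]) stool();
translate([-560, 246, 0]) stool();
translate([980, 246, 0]) stool();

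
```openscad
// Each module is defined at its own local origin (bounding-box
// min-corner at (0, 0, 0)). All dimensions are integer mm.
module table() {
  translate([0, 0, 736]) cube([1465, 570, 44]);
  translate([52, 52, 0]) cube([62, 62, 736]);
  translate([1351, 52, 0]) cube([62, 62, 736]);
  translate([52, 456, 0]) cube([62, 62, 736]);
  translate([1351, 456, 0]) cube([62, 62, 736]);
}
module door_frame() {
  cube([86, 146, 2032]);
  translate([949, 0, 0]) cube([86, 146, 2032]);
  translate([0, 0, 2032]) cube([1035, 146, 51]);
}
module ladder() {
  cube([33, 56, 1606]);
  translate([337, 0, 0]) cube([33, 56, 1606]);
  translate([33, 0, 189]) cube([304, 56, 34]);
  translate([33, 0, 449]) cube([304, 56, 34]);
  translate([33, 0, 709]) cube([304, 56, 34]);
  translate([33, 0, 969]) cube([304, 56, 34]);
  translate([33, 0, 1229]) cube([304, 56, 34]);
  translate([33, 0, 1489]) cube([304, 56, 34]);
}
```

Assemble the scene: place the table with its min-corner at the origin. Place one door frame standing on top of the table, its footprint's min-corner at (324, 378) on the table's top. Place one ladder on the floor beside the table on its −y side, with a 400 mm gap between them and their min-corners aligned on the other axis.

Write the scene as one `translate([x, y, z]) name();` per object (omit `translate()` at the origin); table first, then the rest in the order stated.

table();
translate([324, 378, 780]) door_frame();
translate([0, -456, 0]) ladder();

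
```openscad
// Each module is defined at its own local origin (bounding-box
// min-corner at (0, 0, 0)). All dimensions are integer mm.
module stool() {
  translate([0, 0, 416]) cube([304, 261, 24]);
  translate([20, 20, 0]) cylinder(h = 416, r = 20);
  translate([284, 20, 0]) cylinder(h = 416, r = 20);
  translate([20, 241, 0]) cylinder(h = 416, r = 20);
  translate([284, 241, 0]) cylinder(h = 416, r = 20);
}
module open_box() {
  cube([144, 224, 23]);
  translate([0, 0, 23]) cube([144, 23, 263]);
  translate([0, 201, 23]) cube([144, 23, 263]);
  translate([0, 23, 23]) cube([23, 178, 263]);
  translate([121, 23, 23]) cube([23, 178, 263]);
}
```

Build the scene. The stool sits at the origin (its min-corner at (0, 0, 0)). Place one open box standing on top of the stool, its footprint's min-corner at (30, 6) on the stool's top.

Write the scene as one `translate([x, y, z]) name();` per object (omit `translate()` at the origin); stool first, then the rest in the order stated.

stool();
translate([30, 6, 440]) open_box();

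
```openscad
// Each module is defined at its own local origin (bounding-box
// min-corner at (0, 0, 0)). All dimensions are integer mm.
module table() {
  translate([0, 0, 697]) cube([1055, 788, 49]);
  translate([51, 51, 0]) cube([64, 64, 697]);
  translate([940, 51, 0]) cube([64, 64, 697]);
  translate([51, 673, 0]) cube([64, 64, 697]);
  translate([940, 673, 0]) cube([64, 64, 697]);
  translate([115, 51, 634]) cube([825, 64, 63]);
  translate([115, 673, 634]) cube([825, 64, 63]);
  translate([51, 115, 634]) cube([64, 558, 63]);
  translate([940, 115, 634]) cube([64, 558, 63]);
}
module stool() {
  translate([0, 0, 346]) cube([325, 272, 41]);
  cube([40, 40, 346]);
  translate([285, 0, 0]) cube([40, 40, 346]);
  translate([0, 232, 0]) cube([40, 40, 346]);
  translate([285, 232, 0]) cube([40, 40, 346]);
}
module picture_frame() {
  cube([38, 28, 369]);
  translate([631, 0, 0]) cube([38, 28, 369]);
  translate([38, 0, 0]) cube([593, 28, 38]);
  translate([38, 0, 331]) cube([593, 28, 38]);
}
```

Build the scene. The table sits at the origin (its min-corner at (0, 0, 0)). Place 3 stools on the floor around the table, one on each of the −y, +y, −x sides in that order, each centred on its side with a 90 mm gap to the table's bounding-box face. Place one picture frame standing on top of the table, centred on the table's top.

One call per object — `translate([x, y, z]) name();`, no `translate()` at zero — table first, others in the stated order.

table();
translate([365, -362, 0]) stool();
translate([365, 878, 0]) stool();
translate([-415, 258, 0]) stool();
translate([193, 380, 746]) picture_frame();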